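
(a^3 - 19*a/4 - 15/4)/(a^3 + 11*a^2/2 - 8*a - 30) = (2*a^2 + 5*a + 3)/(2*(a^2 + 8*a + 12))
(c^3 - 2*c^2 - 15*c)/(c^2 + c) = (c^2 - 2*c - 15)/(c + 1)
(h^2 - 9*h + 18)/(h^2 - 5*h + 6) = (h - 6)/(h - 2)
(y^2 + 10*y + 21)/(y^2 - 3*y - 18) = (y + 7)/(y - 6)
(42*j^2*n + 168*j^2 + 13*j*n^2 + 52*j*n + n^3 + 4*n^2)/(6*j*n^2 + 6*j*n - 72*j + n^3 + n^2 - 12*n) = (7*j + n)/(n - 3)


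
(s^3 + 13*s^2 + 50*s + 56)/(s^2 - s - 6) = (s^2 + 11*s + 28)/(s - 3)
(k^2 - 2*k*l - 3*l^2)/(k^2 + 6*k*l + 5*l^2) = (k - 3*l)/(k + 5*l)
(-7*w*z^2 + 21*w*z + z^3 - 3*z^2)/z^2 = -7*w + 21*w/z + z - 3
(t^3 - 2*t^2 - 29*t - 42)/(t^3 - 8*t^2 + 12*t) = (t^3 - 2*t^2 - 29*t - 42)/(t*(t^2 - 8*t + 12))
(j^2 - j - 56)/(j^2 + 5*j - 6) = (j^2 - j - 56)/(j^2 + 5*j - 6)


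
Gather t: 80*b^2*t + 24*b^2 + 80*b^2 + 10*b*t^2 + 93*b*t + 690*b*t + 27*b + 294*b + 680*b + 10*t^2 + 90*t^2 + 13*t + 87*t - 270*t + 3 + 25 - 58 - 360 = 104*b^2 + 1001*b + t^2*(10*b + 100) + t*(80*b^2 + 783*b - 170) - 390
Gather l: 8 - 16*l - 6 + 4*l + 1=3 - 12*l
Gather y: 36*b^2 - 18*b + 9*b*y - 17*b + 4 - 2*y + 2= 36*b^2 - 35*b + y*(9*b - 2) + 6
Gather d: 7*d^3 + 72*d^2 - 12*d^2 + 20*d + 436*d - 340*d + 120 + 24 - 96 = 7*d^3 + 60*d^2 + 116*d + 48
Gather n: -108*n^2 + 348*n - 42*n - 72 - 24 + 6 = -108*n^2 + 306*n - 90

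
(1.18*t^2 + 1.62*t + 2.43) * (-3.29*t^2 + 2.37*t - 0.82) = -3.8822*t^4 - 2.5332*t^3 - 5.1229*t^2 + 4.4307*t - 1.9926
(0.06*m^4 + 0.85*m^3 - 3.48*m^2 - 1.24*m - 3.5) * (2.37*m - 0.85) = 0.1422*m^5 + 1.9635*m^4 - 8.9701*m^3 + 0.0191999999999997*m^2 - 7.241*m + 2.975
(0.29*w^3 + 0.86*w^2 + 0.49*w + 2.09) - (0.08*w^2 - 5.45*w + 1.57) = 0.29*w^3 + 0.78*w^2 + 5.94*w + 0.52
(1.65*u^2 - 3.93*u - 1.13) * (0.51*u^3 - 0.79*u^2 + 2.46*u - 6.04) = 0.8415*u^5 - 3.3078*u^4 + 6.5874*u^3 - 18.7411*u^2 + 20.9574*u + 6.8252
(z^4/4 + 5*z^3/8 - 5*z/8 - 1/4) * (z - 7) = z^5/4 - 9*z^4/8 - 35*z^3/8 - 5*z^2/8 + 33*z/8 + 7/4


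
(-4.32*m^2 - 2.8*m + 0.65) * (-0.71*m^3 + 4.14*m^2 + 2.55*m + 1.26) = 3.0672*m^5 - 15.8968*m^4 - 23.0695*m^3 - 9.8922*m^2 - 1.8705*m + 0.819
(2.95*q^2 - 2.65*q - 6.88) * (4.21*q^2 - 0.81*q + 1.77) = 12.4195*q^4 - 13.546*q^3 - 21.5968*q^2 + 0.8823*q - 12.1776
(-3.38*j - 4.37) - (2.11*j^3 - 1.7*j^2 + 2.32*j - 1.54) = -2.11*j^3 + 1.7*j^2 - 5.7*j - 2.83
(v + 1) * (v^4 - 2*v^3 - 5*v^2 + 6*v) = v^5 - v^4 - 7*v^3 + v^2 + 6*v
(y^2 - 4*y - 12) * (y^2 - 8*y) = y^4 - 12*y^3 + 20*y^2 + 96*y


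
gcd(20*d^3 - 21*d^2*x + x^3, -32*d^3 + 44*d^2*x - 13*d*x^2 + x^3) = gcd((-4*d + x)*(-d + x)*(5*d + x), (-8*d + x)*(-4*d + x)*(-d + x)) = 4*d^2 - 5*d*x + x^2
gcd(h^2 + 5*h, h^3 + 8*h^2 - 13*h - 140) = h + 5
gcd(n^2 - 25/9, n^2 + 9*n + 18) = 1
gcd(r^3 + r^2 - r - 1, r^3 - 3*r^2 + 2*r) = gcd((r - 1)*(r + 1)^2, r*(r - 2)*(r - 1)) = r - 1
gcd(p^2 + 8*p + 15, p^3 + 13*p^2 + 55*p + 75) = p^2 + 8*p + 15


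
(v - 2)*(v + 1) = v^2 - v - 2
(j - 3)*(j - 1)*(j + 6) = j^3 + 2*j^2 - 21*j + 18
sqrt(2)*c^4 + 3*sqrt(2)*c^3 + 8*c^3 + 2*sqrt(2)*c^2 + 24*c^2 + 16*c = c*(c + 2)*(c + 4*sqrt(2))*(sqrt(2)*c + sqrt(2))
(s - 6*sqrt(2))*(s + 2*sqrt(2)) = s^2 - 4*sqrt(2)*s - 24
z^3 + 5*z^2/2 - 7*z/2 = z*(z - 1)*(z + 7/2)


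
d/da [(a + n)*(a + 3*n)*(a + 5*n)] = 3*a^2 + 18*a*n + 23*n^2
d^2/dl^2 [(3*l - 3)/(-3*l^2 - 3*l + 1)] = 54*(l*(3*l^2 + 3*l - 1) - (l - 1)*(2*l + 1)^2)/(3*l^2 + 3*l - 1)^3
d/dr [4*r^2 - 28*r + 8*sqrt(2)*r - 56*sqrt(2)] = 8*r - 28 + 8*sqrt(2)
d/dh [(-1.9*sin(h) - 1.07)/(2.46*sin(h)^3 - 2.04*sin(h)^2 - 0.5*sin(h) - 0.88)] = (9.348*sin(h)^3 + 4.0206*sin(h)^2 - 4.3656*sin(h) + 1.137)*cos(h)/(6.0516*sin(h)^6 - 10.0368*sin(h)^5 + 1.7016*sin(h)^4 - 2.2896*sin(h)^3 + 3.8404*sin(h)^2 + 0.88*sin(h) + 0.7744)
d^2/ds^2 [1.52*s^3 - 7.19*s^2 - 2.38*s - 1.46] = 9.12*s - 14.38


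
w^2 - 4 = (w - 2)*(w + 2)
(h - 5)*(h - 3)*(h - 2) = h^3 - 10*h^2 + 31*h - 30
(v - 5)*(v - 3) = v^2 - 8*v + 15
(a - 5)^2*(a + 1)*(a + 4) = a^4 - 5*a^3 - 21*a^2 + 85*a + 100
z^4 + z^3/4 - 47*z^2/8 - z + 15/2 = (z - 2)*(z - 5/4)*(z + 3/2)*(z + 2)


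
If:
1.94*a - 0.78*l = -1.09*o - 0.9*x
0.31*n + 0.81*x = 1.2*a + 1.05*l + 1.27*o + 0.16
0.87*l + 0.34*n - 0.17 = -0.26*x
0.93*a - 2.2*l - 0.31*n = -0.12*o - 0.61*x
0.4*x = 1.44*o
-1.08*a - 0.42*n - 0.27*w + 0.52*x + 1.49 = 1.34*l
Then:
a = 0.56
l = -0.51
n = 2.75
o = -0.34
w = -0.81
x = -1.23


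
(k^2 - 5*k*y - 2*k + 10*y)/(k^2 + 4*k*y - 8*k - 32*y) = (k^2 - 5*k*y - 2*k + 10*y)/(k^2 + 4*k*y - 8*k - 32*y)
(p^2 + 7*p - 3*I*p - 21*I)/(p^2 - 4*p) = (p^2 + p*(7 - 3*I) - 21*I)/(p*(p - 4))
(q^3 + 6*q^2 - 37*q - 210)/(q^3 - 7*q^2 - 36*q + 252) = (q^2 + 12*q + 35)/(q^2 - q - 42)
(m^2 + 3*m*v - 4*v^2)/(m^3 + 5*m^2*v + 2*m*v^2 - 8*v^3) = 1/(m + 2*v)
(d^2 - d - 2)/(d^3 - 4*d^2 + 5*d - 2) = (d + 1)/(d^2 - 2*d + 1)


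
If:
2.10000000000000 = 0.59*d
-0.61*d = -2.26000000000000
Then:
No Solution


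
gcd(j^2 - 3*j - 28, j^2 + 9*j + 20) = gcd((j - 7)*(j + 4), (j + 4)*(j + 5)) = j + 4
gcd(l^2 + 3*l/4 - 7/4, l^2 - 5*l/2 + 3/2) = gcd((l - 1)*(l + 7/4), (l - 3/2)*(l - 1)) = l - 1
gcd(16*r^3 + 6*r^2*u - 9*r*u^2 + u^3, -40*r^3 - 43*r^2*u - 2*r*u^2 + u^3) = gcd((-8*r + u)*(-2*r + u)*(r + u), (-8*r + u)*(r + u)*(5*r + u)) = 8*r^2 + 7*r*u - u^2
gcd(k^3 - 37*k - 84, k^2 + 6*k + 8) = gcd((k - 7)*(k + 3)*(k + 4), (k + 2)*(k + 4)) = k + 4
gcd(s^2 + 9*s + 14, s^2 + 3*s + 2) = s + 2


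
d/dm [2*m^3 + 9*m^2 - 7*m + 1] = 6*m^2 + 18*m - 7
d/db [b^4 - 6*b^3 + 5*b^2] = 2*b*(2*b^2 - 9*b + 5)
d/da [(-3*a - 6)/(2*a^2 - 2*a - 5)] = 3*(2*a^2 + 8*a + 1)/(4*a^4 - 8*a^3 - 16*a^2 + 20*a + 25)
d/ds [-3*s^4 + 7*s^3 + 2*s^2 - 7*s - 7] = -12*s^3 + 21*s^2 + 4*s - 7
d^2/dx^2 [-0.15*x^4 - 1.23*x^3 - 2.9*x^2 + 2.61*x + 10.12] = -1.8*x^2 - 7.38*x - 5.8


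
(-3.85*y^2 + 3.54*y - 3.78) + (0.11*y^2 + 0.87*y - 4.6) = -3.74*y^2 + 4.41*y - 8.38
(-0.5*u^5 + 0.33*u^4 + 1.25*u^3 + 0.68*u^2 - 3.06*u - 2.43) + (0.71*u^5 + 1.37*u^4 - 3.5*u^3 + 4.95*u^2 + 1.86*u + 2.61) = 0.21*u^5 + 1.7*u^4 - 2.25*u^3 + 5.63*u^2 - 1.2*u + 0.18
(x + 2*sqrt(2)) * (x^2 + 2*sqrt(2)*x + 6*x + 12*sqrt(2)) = x^3 + 4*sqrt(2)*x^2 + 6*x^2 + 8*x + 24*sqrt(2)*x + 48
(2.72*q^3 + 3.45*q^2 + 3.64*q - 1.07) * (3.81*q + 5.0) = 10.3632*q^4 + 26.7445*q^3 + 31.1184*q^2 + 14.1233*q - 5.35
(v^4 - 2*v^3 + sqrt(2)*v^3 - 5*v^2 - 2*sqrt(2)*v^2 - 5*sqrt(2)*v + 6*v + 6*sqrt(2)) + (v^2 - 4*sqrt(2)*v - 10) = v^4 - 2*v^3 + sqrt(2)*v^3 - 4*v^2 - 2*sqrt(2)*v^2 - 9*sqrt(2)*v + 6*v - 10 + 6*sqrt(2)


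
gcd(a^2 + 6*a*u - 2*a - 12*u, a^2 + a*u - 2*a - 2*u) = a - 2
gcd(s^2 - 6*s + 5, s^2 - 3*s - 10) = s - 5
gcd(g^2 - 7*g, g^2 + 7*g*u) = g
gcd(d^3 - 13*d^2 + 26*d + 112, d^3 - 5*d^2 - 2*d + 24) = d + 2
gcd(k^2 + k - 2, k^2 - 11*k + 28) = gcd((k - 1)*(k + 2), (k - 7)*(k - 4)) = 1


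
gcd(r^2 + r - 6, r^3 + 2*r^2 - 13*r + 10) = r - 2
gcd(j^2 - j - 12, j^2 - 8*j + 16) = j - 4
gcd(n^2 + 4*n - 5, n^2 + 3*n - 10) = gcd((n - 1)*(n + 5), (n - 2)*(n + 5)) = n + 5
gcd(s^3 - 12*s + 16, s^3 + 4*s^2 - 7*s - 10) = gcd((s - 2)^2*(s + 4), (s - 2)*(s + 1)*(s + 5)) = s - 2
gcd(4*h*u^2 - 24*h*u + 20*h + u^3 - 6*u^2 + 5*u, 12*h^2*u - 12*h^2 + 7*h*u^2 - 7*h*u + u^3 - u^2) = 4*h*u - 4*h + u^2 - u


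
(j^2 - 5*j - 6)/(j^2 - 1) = (j - 6)/(j - 1)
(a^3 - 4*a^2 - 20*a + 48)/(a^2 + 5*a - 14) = (a^2 - 2*a - 24)/(a + 7)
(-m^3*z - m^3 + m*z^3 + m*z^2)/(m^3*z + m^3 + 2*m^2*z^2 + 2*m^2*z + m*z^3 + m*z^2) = (-m + z)/(m + z)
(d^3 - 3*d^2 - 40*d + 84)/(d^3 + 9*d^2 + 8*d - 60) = (d - 7)/(d + 5)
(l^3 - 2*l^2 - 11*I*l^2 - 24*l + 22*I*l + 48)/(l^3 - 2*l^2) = 1 - 11*I/l - 24/l^2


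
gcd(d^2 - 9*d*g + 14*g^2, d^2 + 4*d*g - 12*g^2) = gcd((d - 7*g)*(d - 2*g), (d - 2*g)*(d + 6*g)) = d - 2*g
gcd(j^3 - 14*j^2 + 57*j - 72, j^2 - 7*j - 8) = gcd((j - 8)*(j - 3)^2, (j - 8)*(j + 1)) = j - 8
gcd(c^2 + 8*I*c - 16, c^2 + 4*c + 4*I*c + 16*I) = c + 4*I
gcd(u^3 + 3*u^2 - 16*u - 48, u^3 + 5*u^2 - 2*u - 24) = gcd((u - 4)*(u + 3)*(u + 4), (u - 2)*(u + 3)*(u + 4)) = u^2 + 7*u + 12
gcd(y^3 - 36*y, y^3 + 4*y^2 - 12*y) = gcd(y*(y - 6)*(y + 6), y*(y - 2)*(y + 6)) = y^2 + 6*y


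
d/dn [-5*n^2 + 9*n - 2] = 9 - 10*n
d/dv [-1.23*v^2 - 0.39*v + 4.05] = -2.46*v - 0.39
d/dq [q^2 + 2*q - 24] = 2*q + 2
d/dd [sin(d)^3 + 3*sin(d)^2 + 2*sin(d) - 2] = (3*sin(d)^2 + 6*sin(d) + 2)*cos(d)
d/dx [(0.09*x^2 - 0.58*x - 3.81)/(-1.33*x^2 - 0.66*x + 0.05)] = (-0.8308*x^2 - 10.1256*x - 2.5436)/(1.7689*x^4 + 1.7556*x^3 + 0.3026*x^2 - 0.066*x + 0.0025)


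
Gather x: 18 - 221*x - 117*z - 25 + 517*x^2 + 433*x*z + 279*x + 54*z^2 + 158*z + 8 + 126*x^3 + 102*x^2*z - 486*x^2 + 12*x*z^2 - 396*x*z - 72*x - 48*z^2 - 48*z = 126*x^3 + x^2*(102*z + 31) + x*(12*z^2 + 37*z - 14) + 6*z^2 - 7*z + 1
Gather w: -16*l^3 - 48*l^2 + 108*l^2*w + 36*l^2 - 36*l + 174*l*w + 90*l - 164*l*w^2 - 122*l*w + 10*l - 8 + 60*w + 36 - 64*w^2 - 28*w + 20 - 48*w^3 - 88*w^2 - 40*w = -16*l^3 - 12*l^2 + 64*l - 48*w^3 + w^2*(-164*l - 152) + w*(108*l^2 + 52*l - 8) + 48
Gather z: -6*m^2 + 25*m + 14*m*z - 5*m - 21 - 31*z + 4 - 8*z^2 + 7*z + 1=-6*m^2 + 20*m - 8*z^2 + z*(14*m - 24) - 16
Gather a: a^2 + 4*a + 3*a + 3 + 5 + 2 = a^2 + 7*a + 10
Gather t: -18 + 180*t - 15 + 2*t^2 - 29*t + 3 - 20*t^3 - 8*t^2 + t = -20*t^3 - 6*t^2 + 152*t - 30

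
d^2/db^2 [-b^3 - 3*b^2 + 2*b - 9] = -6*b - 6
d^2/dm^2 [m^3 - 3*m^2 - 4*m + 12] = 6*m - 6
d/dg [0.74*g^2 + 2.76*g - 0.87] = 1.48*g + 2.76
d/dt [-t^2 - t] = -2*t - 1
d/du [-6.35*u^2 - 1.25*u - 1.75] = -12.7*u - 1.25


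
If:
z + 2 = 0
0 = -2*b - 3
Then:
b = -3/2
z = -2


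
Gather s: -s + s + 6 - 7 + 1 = 0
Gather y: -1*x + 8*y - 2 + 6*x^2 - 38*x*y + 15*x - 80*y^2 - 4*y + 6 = 6*x^2 + 14*x - 80*y^2 + y*(4 - 38*x) + 4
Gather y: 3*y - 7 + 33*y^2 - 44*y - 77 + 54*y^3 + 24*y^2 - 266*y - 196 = 54*y^3 + 57*y^2 - 307*y - 280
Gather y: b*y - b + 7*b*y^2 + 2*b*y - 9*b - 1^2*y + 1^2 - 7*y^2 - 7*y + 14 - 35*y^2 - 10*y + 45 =-10*b + y^2*(7*b - 42) + y*(3*b - 18) + 60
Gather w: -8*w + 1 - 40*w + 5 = 6 - 48*w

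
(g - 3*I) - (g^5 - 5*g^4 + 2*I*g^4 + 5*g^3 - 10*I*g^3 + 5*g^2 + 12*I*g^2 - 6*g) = -g^5 + 5*g^4 - 2*I*g^4 - 5*g^3 + 10*I*g^3 - 5*g^2 - 12*I*g^2 + 7*g - 3*I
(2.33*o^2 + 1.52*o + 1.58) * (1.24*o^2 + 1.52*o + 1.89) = 2.8892*o^4 + 5.4264*o^3 + 8.6733*o^2 + 5.2744*o + 2.9862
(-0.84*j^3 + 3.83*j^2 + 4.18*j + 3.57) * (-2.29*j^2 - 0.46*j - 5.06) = 1.9236*j^5 - 8.3843*j^4 - 7.0836*j^3 - 29.4779*j^2 - 22.793*j - 18.0642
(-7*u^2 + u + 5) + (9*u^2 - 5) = 2*u^2 + u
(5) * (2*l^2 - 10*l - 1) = 10*l^2 - 50*l - 5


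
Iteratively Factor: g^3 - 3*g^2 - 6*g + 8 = (g - 4)*(g^2 + g - 2) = (g - 4)*(g + 2)*(g - 1)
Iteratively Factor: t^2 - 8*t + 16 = (t - 4)*(t - 4)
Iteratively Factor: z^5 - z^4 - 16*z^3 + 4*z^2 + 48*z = (z)*(z^4 - z^3 - 16*z^2 + 4*z + 48) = z*(z - 2)*(z^3 + z^2 - 14*z - 24) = z*(z - 4)*(z - 2)*(z^2 + 5*z + 6) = z*(z - 4)*(z - 2)*(z + 2)*(z + 3)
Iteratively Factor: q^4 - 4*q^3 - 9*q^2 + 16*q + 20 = (q + 2)*(q^3 - 6*q^2 + 3*q + 10) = (q - 5)*(q + 2)*(q^2 - q - 2) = (q - 5)*(q - 2)*(q + 2)*(q + 1)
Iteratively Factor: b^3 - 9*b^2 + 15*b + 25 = (b - 5)*(b^2 - 4*b - 5) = (b - 5)*(b + 1)*(b - 5)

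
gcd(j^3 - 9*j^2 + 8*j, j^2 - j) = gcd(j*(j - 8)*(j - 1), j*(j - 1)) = j^2 - j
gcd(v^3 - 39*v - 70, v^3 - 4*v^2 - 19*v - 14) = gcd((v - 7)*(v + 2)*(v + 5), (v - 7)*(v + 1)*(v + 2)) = v^2 - 5*v - 14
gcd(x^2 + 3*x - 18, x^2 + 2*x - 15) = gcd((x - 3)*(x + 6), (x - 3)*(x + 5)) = x - 3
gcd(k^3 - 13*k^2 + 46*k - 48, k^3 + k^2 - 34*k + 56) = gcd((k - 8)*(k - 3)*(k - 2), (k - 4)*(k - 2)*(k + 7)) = k - 2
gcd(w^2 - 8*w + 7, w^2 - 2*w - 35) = w - 7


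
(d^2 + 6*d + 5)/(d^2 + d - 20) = (d + 1)/(d - 4)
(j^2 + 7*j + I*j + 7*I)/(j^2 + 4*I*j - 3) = (j + 7)/(j + 3*I)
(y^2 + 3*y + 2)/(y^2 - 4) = (y + 1)/(y - 2)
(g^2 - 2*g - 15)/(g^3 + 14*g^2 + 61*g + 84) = (g - 5)/(g^2 + 11*g + 28)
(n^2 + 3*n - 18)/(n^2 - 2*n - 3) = (n + 6)/(n + 1)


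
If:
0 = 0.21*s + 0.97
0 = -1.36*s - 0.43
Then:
No Solution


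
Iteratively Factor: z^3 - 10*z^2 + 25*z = (z - 5)*(z^2 - 5*z) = (z - 5)^2*(z)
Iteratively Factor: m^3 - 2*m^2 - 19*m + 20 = (m - 1)*(m^2 - m - 20) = (m - 1)*(m + 4)*(m - 5)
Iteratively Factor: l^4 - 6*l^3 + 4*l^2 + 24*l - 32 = (l - 4)*(l^3 - 2*l^2 - 4*l + 8) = (l - 4)*(l - 2)*(l^2 - 4) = (l - 4)*(l - 2)*(l + 2)*(l - 2)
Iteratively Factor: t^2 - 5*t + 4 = (t - 1)*(t - 4)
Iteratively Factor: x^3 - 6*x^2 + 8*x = (x)*(x^2 - 6*x + 8) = x*(x - 4)*(x - 2)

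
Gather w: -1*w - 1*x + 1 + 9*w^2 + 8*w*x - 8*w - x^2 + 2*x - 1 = 9*w^2 + w*(8*x - 9) - x^2 + x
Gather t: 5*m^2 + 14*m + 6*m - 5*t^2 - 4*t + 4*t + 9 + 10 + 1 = 5*m^2 + 20*m - 5*t^2 + 20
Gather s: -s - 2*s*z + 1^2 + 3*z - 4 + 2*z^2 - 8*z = s*(-2*z - 1) + 2*z^2 - 5*z - 3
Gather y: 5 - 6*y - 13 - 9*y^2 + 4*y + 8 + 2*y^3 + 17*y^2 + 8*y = 2*y^3 + 8*y^2 + 6*y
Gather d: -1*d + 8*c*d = d*(8*c - 1)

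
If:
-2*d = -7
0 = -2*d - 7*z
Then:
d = 7/2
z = -1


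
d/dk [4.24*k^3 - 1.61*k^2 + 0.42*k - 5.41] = 12.72*k^2 - 3.22*k + 0.42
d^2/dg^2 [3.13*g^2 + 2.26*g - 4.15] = 6.26000000000000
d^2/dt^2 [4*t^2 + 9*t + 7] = 8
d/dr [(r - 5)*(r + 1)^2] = 3*(r - 3)*(r + 1)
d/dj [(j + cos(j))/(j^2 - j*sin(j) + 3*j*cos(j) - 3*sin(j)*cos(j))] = (2*j^2*sin(j) + j^2*cos(j) - j^2 - 2*j*cos(j) + 3*j*cos(2*j) + j - sin(2*j) + 9*cos(j)/4 - 3*cos(2*j)/2 + 3*cos(3*j)/4 - 3/2)/((j - sin(j))^2*(j + 3*cos(j))^2)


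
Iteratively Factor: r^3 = (r)*(r^2) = r^2*(r)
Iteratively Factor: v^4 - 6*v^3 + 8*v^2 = (v - 4)*(v^3 - 2*v^2) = v*(v - 4)*(v^2 - 2*v) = v^2*(v - 4)*(v - 2)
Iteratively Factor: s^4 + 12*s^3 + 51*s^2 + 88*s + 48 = (s + 3)*(s^3 + 9*s^2 + 24*s + 16) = (s + 3)*(s + 4)*(s^2 + 5*s + 4) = (s + 1)*(s + 3)*(s + 4)*(s + 4)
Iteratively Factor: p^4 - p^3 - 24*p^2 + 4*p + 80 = (p + 2)*(p^3 - 3*p^2 - 18*p + 40) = (p - 5)*(p + 2)*(p^2 + 2*p - 8) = (p - 5)*(p - 2)*(p + 2)*(p + 4)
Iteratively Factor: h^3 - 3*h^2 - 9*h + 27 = (h + 3)*(h^2 - 6*h + 9) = (h - 3)*(h + 3)*(h - 3)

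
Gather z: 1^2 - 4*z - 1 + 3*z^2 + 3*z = 3*z^2 - z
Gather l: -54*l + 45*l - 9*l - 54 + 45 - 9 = -18*l - 18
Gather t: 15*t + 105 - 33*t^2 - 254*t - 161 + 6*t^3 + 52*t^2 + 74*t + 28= 6*t^3 + 19*t^2 - 165*t - 28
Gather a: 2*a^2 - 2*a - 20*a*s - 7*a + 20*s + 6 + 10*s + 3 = 2*a^2 + a*(-20*s - 9) + 30*s + 9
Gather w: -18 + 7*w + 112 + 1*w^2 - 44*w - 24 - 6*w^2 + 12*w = -5*w^2 - 25*w + 70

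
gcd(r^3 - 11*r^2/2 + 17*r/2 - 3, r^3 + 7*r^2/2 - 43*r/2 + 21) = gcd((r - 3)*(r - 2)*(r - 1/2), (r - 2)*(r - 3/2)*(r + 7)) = r - 2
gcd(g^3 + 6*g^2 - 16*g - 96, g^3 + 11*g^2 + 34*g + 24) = g^2 + 10*g + 24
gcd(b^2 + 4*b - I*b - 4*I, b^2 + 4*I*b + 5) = b - I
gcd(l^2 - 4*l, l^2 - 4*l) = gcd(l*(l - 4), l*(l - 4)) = l^2 - 4*l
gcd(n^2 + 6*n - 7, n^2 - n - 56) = n + 7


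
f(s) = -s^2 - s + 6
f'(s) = -2*s - 1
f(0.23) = 5.72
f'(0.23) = -1.46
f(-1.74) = 4.71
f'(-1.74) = 2.48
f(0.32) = 5.58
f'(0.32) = -1.64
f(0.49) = 5.27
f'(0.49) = -1.98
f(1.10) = 3.69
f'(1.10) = -3.20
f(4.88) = -22.69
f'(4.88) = -10.76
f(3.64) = -10.89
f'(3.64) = -8.28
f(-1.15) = 5.83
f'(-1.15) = 1.30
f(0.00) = 6.00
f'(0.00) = -1.00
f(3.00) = -6.00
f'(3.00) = -7.00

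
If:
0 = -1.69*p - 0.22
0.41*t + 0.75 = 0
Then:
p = -0.13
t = -1.83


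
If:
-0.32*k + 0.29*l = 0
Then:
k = 0.90625*l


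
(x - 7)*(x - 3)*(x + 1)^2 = x^4 - 8*x^3 + 2*x^2 + 32*x + 21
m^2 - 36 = (m - 6)*(m + 6)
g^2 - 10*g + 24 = (g - 6)*(g - 4)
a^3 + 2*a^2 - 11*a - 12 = (a - 3)*(a + 1)*(a + 4)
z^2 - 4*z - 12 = (z - 6)*(z + 2)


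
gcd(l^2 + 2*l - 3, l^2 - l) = l - 1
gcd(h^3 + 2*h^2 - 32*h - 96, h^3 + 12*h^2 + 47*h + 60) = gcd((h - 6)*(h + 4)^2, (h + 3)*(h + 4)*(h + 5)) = h + 4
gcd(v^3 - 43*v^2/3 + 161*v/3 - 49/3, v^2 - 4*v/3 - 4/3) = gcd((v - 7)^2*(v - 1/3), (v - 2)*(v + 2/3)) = 1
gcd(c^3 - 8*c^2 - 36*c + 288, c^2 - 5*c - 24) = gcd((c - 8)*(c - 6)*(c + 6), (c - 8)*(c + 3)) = c - 8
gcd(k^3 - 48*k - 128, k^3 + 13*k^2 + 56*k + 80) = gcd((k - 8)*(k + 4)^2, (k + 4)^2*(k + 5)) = k^2 + 8*k + 16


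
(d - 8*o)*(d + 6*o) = d^2 - 2*d*o - 48*o^2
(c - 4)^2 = c^2 - 8*c + 16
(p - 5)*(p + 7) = p^2 + 2*p - 35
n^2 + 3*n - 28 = (n - 4)*(n + 7)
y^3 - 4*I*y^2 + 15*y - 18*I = (y - 6*I)*(y - I)*(y + 3*I)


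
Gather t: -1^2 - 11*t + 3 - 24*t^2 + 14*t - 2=-24*t^2 + 3*t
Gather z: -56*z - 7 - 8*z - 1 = -64*z - 8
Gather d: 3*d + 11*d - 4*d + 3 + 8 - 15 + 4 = 10*d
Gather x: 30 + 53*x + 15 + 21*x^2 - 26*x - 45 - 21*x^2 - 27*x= 0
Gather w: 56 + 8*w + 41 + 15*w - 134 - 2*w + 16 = 21*w - 21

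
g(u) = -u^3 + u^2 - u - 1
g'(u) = -3*u^2 + 2*u - 1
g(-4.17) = 93.07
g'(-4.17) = -61.51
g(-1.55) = 6.68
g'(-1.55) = -11.31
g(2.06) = -7.56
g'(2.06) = -9.61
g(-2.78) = 30.99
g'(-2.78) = -29.75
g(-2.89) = 34.38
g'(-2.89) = -31.84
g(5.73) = -162.03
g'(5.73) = -88.04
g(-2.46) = 22.40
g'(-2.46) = -24.07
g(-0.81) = 1.00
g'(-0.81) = -4.59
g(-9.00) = 818.00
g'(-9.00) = -262.00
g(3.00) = -22.00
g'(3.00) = -22.00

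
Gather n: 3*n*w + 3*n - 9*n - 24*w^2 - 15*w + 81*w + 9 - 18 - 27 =n*(3*w - 6) - 24*w^2 + 66*w - 36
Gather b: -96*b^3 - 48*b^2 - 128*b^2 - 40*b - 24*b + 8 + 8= -96*b^3 - 176*b^2 - 64*b + 16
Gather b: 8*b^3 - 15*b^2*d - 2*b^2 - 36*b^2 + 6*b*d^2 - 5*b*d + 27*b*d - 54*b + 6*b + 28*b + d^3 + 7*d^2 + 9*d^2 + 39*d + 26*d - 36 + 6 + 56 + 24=8*b^3 + b^2*(-15*d - 38) + b*(6*d^2 + 22*d - 20) + d^3 + 16*d^2 + 65*d + 50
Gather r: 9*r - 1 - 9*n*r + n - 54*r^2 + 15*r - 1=n - 54*r^2 + r*(24 - 9*n) - 2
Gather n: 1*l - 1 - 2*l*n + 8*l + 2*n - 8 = 9*l + n*(2 - 2*l) - 9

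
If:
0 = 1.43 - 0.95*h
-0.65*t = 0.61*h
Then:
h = 1.51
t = -1.41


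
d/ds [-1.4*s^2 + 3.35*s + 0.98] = 3.35 - 2.8*s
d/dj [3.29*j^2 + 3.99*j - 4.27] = 6.58*j + 3.99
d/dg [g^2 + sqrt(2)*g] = 2*g + sqrt(2)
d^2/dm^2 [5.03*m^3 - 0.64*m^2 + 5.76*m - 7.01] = 30.18*m - 1.28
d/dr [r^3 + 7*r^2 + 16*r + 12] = 3*r^2 + 14*r + 16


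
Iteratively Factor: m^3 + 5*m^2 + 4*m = (m + 4)*(m^2 + m) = m*(m + 4)*(m + 1)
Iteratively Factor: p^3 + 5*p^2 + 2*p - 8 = (p + 4)*(p^2 + p - 2) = (p + 2)*(p + 4)*(p - 1)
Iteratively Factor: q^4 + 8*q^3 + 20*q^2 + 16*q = (q + 2)*(q^3 + 6*q^2 + 8*q) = (q + 2)*(q + 4)*(q^2 + 2*q) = q*(q + 2)*(q + 4)*(q + 2)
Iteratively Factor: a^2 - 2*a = (a - 2)*(a)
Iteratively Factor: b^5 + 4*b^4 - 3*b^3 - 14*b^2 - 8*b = (b)*(b^4 + 4*b^3 - 3*b^2 - 14*b - 8) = b*(b + 4)*(b^3 - 3*b - 2) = b*(b + 1)*(b + 4)*(b^2 - b - 2) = b*(b - 2)*(b + 1)*(b + 4)*(b + 1)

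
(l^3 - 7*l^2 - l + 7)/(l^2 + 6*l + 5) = (l^2 - 8*l + 7)/(l + 5)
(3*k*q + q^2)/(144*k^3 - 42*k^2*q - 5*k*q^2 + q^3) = q*(3*k + q)/(144*k^3 - 42*k^2*q - 5*k*q^2 + q^3)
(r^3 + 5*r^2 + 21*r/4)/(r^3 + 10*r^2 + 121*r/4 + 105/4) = r/(r + 5)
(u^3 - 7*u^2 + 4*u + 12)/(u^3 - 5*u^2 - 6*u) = (u - 2)/u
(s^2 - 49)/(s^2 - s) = (s^2 - 49)/(s*(s - 1))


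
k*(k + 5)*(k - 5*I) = k^3 + 5*k^2 - 5*I*k^2 - 25*I*k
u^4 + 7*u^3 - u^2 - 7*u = u*(u - 1)*(u + 1)*(u + 7)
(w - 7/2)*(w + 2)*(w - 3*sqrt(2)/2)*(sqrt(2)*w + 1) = sqrt(2)*w^4 - 3*sqrt(2)*w^3/2 - 2*w^3 - 17*sqrt(2)*w^2/2 + 3*w^2 + 9*sqrt(2)*w/4 + 14*w + 21*sqrt(2)/2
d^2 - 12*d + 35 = (d - 7)*(d - 5)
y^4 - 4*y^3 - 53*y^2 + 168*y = y*(y - 8)*(y - 3)*(y + 7)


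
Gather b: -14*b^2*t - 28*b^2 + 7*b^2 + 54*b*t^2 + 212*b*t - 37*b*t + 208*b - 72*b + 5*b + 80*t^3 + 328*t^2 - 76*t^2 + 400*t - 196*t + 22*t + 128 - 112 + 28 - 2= b^2*(-14*t - 21) + b*(54*t^2 + 175*t + 141) + 80*t^3 + 252*t^2 + 226*t + 42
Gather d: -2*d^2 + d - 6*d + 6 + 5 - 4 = -2*d^2 - 5*d + 7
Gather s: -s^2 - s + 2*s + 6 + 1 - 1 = -s^2 + s + 6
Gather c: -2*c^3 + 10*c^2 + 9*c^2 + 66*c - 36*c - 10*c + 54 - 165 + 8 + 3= -2*c^3 + 19*c^2 + 20*c - 100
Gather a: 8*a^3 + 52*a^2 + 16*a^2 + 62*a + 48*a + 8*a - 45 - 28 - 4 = 8*a^3 + 68*a^2 + 118*a - 77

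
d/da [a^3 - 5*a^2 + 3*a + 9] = 3*a^2 - 10*a + 3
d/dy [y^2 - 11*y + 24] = 2*y - 11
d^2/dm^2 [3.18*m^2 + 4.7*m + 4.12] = 6.36000000000000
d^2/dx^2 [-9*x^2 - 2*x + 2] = -18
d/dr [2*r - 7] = 2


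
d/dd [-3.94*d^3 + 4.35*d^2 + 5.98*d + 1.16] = -11.82*d^2 + 8.7*d + 5.98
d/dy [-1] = 0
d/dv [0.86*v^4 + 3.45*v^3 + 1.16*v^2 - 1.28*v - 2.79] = 3.44*v^3 + 10.35*v^2 + 2.32*v - 1.28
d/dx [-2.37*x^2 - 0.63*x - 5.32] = -4.74*x - 0.63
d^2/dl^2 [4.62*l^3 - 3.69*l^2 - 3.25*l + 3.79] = 27.72*l - 7.38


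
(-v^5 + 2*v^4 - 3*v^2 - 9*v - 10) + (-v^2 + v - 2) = -v^5 + 2*v^4 - 4*v^2 - 8*v - 12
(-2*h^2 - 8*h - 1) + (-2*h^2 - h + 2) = -4*h^2 - 9*h + 1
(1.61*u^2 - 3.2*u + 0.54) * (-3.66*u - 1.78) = -5.8926*u^3 + 8.8462*u^2 + 3.7196*u - 0.9612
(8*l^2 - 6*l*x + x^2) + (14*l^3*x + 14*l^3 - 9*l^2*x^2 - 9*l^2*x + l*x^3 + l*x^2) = 14*l^3*x + 14*l^3 - 9*l^2*x^2 - 9*l^2*x + 8*l^2 + l*x^3 + l*x^2 - 6*l*x + x^2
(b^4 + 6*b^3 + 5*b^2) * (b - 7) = b^5 - b^4 - 37*b^3 - 35*b^2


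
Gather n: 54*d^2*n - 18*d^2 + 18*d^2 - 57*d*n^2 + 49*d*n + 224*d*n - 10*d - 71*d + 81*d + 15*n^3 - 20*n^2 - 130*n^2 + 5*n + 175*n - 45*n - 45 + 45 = 15*n^3 + n^2*(-57*d - 150) + n*(54*d^2 + 273*d + 135)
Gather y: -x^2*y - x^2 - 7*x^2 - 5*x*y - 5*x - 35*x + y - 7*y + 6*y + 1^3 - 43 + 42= -8*x^2 - 40*x + y*(-x^2 - 5*x)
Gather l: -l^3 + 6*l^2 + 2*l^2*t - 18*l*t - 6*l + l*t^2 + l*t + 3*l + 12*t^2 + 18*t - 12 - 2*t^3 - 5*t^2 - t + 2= -l^3 + l^2*(2*t + 6) + l*(t^2 - 17*t - 3) - 2*t^3 + 7*t^2 + 17*t - 10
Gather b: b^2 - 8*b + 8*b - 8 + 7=b^2 - 1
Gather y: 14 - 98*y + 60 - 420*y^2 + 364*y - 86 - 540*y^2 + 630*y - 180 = -960*y^2 + 896*y - 192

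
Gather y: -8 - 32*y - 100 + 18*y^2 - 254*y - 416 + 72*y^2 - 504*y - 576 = 90*y^2 - 790*y - 1100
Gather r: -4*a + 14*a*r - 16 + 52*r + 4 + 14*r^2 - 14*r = -4*a + 14*r^2 + r*(14*a + 38) - 12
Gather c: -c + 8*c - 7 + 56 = 7*c + 49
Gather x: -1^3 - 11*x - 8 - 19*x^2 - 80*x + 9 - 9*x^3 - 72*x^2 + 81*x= -9*x^3 - 91*x^2 - 10*x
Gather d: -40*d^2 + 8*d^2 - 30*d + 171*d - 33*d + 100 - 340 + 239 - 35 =-32*d^2 + 108*d - 36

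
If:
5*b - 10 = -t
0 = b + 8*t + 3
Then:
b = 83/39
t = -25/39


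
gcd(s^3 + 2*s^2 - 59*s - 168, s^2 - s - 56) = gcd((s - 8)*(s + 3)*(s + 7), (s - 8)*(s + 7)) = s^2 - s - 56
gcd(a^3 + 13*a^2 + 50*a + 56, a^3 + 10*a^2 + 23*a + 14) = a^2 + 9*a + 14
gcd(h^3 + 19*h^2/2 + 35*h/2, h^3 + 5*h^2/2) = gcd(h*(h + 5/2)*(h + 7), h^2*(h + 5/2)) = h^2 + 5*h/2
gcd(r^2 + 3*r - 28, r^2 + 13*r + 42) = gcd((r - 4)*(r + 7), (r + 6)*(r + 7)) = r + 7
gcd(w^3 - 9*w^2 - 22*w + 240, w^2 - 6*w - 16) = w - 8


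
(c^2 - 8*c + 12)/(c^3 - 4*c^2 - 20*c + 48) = 1/(c + 4)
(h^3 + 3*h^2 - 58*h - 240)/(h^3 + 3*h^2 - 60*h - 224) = (h^2 + 11*h + 30)/(h^2 + 11*h + 28)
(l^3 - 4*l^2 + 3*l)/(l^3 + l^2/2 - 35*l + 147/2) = 2*l*(l - 1)/(2*l^2 + 7*l - 49)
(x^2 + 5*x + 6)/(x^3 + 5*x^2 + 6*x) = 1/x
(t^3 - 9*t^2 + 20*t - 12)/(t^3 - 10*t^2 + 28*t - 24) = (t - 1)/(t - 2)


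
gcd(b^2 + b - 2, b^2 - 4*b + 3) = b - 1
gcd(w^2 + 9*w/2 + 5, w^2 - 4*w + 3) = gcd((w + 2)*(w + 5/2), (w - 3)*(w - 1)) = 1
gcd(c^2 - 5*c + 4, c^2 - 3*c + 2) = c - 1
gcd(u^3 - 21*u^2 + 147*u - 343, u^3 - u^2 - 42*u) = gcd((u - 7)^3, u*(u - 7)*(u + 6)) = u - 7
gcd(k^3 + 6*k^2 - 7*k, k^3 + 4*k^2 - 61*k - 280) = k + 7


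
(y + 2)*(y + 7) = y^2 + 9*y + 14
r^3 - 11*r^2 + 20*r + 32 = (r - 8)*(r - 4)*(r + 1)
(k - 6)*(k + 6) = k^2 - 36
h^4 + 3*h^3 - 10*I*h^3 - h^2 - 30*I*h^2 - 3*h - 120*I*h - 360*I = (h + 3)*(h - 8*I)*(h - 5*I)*(h + 3*I)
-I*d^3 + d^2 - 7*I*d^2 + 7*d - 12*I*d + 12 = (d + 3)*(d + 4)*(-I*d + 1)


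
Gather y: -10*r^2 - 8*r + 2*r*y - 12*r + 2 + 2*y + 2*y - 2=-10*r^2 - 20*r + y*(2*r + 4)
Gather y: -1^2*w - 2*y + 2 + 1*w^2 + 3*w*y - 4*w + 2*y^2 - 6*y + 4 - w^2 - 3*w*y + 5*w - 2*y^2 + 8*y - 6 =0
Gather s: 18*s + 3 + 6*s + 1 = 24*s + 4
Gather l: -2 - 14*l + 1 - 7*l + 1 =-21*l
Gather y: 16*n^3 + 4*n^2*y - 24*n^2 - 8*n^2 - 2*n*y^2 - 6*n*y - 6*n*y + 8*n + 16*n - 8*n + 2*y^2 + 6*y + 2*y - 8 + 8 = 16*n^3 - 32*n^2 + 16*n + y^2*(2 - 2*n) + y*(4*n^2 - 12*n + 8)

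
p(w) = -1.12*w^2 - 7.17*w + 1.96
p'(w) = -2.24*w - 7.17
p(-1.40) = 9.80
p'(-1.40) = -4.03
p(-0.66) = 6.20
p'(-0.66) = -5.69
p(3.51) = -37.01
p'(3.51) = -15.03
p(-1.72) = 10.98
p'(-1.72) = -3.32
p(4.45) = -52.13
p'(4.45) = -17.14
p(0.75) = -4.05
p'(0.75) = -8.85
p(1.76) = -14.13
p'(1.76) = -11.11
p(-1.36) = 9.64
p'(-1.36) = -4.12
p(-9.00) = -24.23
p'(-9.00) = 12.99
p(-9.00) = -24.23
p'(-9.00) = 12.99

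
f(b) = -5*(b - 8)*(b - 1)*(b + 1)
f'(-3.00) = -370.00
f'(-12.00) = -3115.00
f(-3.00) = 440.00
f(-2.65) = 320.70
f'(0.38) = 33.23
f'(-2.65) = -312.34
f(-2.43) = 255.79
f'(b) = -5*(b - 8)*(b - 1) - 5*(b - 8)*(b + 1) - 5*(b - 1)*(b + 1) = -15*b^2 + 80*b + 5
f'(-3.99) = -553.00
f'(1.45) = 89.46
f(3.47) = 250.08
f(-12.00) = 14300.00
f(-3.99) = 894.46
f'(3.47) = 101.99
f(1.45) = 36.11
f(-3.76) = 772.49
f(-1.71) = 93.42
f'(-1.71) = -175.66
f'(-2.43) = -277.97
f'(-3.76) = -507.86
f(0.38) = -32.60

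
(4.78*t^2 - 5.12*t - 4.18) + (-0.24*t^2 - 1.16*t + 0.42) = 4.54*t^2 - 6.28*t - 3.76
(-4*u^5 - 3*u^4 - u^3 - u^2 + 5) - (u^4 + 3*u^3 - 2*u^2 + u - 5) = -4*u^5 - 4*u^4 - 4*u^3 + u^2 - u + 10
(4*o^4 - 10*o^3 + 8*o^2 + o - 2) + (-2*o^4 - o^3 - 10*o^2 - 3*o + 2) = 2*o^4 - 11*o^3 - 2*o^2 - 2*o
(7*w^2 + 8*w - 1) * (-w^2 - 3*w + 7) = -7*w^4 - 29*w^3 + 26*w^2 + 59*w - 7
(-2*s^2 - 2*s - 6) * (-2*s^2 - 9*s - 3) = 4*s^4 + 22*s^3 + 36*s^2 + 60*s + 18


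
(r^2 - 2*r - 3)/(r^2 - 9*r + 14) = (r^2 - 2*r - 3)/(r^2 - 9*r + 14)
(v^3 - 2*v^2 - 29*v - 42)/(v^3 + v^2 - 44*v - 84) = (v + 3)/(v + 6)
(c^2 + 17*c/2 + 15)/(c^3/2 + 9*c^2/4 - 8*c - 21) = 2*(2*c + 5)/(2*c^2 - 3*c - 14)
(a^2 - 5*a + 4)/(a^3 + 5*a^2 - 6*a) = (a - 4)/(a*(a + 6))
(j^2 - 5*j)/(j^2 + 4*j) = (j - 5)/(j + 4)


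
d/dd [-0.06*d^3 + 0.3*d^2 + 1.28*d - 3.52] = -0.18*d^2 + 0.6*d + 1.28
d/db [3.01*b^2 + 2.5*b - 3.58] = 6.02*b + 2.5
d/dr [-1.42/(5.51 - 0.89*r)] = -1.2638/(0.89*r - 5.51)^2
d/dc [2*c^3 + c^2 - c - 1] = 6*c^2 + 2*c - 1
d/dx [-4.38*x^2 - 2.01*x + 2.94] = -8.76*x - 2.01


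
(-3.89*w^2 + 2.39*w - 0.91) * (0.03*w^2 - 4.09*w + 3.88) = -0.1167*w^4 + 15.9818*w^3 - 24.8956*w^2 + 12.9951*w - 3.5308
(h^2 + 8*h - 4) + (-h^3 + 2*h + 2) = -h^3 + h^2 + 10*h - 2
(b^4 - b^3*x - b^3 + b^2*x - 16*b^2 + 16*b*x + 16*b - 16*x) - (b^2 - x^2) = b^4 - b^3*x - b^3 + b^2*x - 17*b^2 + 16*b*x + 16*b + x^2 - 16*x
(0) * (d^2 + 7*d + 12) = 0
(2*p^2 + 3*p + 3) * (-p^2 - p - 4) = -2*p^4 - 5*p^3 - 14*p^2 - 15*p - 12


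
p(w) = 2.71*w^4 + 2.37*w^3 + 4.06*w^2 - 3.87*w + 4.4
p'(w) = 10.84*w^3 + 7.11*w^2 + 8.12*w - 3.87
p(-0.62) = 8.20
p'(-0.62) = -8.75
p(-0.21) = 5.38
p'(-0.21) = -5.36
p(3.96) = 866.34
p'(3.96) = 812.94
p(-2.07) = 58.54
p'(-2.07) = -86.36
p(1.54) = 31.97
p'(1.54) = 65.09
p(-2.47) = 103.88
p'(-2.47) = -143.90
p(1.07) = 11.36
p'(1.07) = 26.24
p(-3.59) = 411.10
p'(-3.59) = -442.93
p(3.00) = 312.83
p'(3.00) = 377.16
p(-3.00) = 208.07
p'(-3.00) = -256.92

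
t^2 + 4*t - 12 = (t - 2)*(t + 6)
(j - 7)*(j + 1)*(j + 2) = j^3 - 4*j^2 - 19*j - 14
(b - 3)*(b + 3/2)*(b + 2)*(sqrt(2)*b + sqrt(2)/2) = sqrt(2)*b^4 + sqrt(2)*b^3 - 29*sqrt(2)*b^2/4 - 51*sqrt(2)*b/4 - 9*sqrt(2)/2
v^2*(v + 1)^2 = v^4 + 2*v^3 + v^2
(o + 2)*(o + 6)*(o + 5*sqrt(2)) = o^3 + 5*sqrt(2)*o^2 + 8*o^2 + 12*o + 40*sqrt(2)*o + 60*sqrt(2)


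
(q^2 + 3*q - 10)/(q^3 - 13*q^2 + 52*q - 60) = (q + 5)/(q^2 - 11*q + 30)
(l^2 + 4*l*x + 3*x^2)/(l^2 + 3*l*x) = (l + x)/l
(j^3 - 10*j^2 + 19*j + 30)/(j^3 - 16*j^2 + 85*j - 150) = (j + 1)/(j - 5)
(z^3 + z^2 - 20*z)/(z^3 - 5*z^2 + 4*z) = (z + 5)/(z - 1)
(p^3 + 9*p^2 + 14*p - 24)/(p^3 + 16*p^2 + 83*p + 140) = (p^2 + 5*p - 6)/(p^2 + 12*p + 35)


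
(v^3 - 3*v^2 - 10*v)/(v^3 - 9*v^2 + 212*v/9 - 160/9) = 9*v*(v + 2)/(9*v^2 - 36*v + 32)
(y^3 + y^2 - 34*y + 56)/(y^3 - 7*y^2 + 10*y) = (y^2 + 3*y - 28)/(y*(y - 5))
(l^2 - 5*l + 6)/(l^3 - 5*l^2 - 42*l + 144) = (l - 2)/(l^2 - 2*l - 48)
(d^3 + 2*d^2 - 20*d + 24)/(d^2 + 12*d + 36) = (d^2 - 4*d + 4)/(d + 6)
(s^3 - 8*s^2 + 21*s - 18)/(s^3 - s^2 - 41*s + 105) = (s^2 - 5*s + 6)/(s^2 + 2*s - 35)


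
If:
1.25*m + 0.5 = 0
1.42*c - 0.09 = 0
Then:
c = 0.06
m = -0.40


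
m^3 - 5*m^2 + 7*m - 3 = (m - 3)*(m - 1)^2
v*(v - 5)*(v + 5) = v^3 - 25*v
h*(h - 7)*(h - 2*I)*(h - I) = h^4 - 7*h^3 - 3*I*h^3 - 2*h^2 + 21*I*h^2 + 14*h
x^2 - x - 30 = (x - 6)*(x + 5)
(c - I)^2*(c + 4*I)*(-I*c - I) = -I*c^4 + 2*c^3 - I*c^3 + 2*c^2 - 7*I*c^2 - 4*c - 7*I*c - 4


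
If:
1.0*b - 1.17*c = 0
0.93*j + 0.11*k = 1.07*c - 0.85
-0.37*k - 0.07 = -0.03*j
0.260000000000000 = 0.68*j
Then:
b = 1.30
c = 1.11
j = 0.38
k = -0.16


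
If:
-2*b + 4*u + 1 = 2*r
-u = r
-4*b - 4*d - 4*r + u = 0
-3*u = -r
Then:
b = 1/2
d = -1/2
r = 0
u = 0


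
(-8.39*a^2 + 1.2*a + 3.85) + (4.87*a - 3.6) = -8.39*a^2 + 6.07*a + 0.25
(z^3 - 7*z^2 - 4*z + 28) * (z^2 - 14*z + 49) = z^5 - 21*z^4 + 143*z^3 - 259*z^2 - 588*z + 1372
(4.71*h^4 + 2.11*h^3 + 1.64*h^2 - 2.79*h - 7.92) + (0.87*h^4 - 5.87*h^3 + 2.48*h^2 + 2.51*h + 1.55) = 5.58*h^4 - 3.76*h^3 + 4.12*h^2 - 0.28*h - 6.37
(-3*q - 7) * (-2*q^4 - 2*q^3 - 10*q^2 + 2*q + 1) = 6*q^5 + 20*q^4 + 44*q^3 + 64*q^2 - 17*q - 7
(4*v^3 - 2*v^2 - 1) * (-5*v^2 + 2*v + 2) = -20*v^5 + 18*v^4 + 4*v^3 + v^2 - 2*v - 2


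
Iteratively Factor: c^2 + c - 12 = (c - 3)*(c + 4)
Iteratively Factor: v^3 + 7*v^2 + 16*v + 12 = (v + 3)*(v^2 + 4*v + 4) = (v + 2)*(v + 3)*(v + 2)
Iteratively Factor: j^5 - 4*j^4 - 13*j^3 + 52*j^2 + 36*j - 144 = (j + 3)*(j^4 - 7*j^3 + 8*j^2 + 28*j - 48) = (j - 4)*(j + 3)*(j^3 - 3*j^2 - 4*j + 12) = (j - 4)*(j - 2)*(j + 3)*(j^2 - j - 6) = (j - 4)*(j - 3)*(j - 2)*(j + 3)*(j + 2)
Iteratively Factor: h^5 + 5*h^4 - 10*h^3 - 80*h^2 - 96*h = (h)*(h^4 + 5*h^3 - 10*h^2 - 80*h - 96) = h*(h - 4)*(h^3 + 9*h^2 + 26*h + 24) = h*(h - 4)*(h + 2)*(h^2 + 7*h + 12) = h*(h - 4)*(h + 2)*(h + 4)*(h + 3)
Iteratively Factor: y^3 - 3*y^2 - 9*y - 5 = (y + 1)*(y^2 - 4*y - 5) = (y - 5)*(y + 1)*(y + 1)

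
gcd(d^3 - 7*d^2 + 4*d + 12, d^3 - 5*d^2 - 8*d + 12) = d - 6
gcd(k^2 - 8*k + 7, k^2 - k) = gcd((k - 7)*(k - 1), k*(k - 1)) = k - 1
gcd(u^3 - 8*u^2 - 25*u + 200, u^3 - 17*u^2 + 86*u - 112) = u - 8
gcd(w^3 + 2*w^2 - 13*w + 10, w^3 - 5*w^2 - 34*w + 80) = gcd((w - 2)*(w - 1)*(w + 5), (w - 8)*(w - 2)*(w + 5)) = w^2 + 3*w - 10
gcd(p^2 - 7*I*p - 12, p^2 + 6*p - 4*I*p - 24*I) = p - 4*I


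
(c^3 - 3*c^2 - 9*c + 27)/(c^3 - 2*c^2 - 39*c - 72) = (c^2 - 6*c + 9)/(c^2 - 5*c - 24)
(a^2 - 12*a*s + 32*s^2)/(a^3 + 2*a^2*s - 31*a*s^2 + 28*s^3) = (-a + 8*s)/(-a^2 - 6*a*s + 7*s^2)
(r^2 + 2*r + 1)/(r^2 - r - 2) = (r + 1)/(r - 2)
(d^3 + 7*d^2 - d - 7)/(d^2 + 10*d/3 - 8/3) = 3*(d^3 + 7*d^2 - d - 7)/(3*d^2 + 10*d - 8)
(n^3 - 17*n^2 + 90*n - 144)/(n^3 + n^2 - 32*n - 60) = (n^2 - 11*n + 24)/(n^2 + 7*n + 10)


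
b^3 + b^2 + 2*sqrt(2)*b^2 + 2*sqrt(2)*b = b*(b + 1)*(b + 2*sqrt(2))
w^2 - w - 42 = (w - 7)*(w + 6)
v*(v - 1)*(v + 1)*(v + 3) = v^4 + 3*v^3 - v^2 - 3*v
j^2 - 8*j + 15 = (j - 5)*(j - 3)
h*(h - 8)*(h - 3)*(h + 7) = h^4 - 4*h^3 - 53*h^2 + 168*h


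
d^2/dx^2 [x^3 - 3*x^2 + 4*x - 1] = 6*x - 6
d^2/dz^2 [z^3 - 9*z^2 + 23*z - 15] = 6*z - 18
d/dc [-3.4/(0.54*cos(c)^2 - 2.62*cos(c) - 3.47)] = (8.908 - 3.672*cos(c))*sin(c)/(-0.54*cos(c)^2 + 2.62*cos(c) + 3.47)^2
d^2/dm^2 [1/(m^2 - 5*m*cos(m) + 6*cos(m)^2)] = ((m^2 - 5*m*cos(m) + 6*cos(m)^2)*(-5*m*cos(m) - 24*sin(m)^2 - 10*sin(m) + 10) + 2*(5*m*sin(m) + 2*m - 6*sin(2*m) - 5*cos(m))^2)/((m - 3*cos(m))^3*(m - 2*cos(m))^3)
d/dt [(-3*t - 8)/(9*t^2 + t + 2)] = (-27*t^2 - 3*t + (3*t + 8)*(18*t + 1) - 6)/(9*t^2 + t + 2)^2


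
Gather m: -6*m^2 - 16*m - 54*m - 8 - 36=-6*m^2 - 70*m - 44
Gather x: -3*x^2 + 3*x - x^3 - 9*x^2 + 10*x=-x^3 - 12*x^2 + 13*x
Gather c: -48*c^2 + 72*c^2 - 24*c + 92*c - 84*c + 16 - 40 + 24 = 24*c^2 - 16*c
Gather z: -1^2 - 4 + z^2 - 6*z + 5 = z^2 - 6*z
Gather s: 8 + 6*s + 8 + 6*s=12*s + 16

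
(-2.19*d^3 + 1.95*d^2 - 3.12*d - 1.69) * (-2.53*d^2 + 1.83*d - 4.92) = 5.5407*d^5 - 8.9412*d^4 + 22.2369*d^3 - 11.0279*d^2 + 12.2577*d + 8.3148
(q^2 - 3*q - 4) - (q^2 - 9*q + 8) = 6*q - 12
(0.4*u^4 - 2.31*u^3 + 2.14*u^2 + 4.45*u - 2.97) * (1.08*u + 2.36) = 0.432*u^5 - 1.5508*u^4 - 3.1404*u^3 + 9.8564*u^2 + 7.2944*u - 7.0092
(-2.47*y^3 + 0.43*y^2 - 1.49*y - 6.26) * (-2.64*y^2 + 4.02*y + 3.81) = 6.5208*y^5 - 11.0646*y^4 - 3.7485*y^3 + 12.1749*y^2 - 30.8421*y - 23.8506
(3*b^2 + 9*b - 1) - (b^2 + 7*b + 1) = 2*b^2 + 2*b - 2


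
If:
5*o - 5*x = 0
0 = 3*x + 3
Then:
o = -1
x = -1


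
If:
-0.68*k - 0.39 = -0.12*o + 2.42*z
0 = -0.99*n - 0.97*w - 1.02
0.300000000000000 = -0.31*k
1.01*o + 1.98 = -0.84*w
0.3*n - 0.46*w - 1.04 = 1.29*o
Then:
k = -0.97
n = 2.59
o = 1.12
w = -3.70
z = 0.17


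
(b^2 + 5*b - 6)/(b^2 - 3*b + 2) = (b + 6)/(b - 2)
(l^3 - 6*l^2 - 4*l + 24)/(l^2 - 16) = (l^3 - 6*l^2 - 4*l + 24)/(l^2 - 16)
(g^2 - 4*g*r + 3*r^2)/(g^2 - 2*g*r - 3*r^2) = (g - r)/(g + r)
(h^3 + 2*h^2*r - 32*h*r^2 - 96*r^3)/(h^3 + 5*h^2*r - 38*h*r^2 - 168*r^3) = (h + 4*r)/(h + 7*r)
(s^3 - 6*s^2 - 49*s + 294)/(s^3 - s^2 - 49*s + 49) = (s - 6)/(s - 1)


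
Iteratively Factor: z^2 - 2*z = (z - 2)*(z)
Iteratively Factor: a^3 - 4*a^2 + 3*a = (a - 1)*(a^2 - 3*a) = a*(a - 1)*(a - 3)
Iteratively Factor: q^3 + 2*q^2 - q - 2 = (q - 1)*(q^2 + 3*q + 2) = (q - 1)*(q + 2)*(q + 1)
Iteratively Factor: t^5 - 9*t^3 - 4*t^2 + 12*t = (t + 2)*(t^4 - 2*t^3 - 5*t^2 + 6*t) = t*(t + 2)*(t^3 - 2*t^2 - 5*t + 6) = t*(t + 2)^2*(t^2 - 4*t + 3) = t*(t - 1)*(t + 2)^2*(t - 3)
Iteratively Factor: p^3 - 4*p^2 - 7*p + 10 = (p + 2)*(p^2 - 6*p + 5) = (p - 1)*(p + 2)*(p - 5)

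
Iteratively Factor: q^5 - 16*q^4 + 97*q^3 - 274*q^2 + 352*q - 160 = (q - 1)*(q^4 - 15*q^3 + 82*q^2 - 192*q + 160) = (q - 4)*(q - 1)*(q^3 - 11*q^2 + 38*q - 40) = (q - 5)*(q - 4)*(q - 1)*(q^2 - 6*q + 8) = (q - 5)*(q - 4)^2*(q - 1)*(q - 2)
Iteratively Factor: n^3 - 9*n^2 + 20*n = (n - 5)*(n^2 - 4*n) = n*(n - 5)*(n - 4)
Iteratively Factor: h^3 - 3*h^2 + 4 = (h - 2)*(h^2 - h - 2) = (h - 2)*(h + 1)*(h - 2)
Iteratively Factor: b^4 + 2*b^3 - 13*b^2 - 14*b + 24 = (b + 2)*(b^3 - 13*b + 12) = (b + 2)*(b + 4)*(b^2 - 4*b + 3) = (b - 3)*(b + 2)*(b + 4)*(b - 1)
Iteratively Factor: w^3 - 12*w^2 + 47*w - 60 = (w - 4)*(w^2 - 8*w + 15) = (w - 5)*(w - 4)*(w - 3)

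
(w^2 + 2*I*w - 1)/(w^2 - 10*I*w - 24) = (-w^2 - 2*I*w + 1)/(-w^2 + 10*I*w + 24)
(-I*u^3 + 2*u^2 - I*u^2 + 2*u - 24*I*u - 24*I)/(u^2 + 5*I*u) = (-I*u^3 + u^2*(2 - I) + 2*u*(1 - 12*I) - 24*I)/(u*(u + 5*I))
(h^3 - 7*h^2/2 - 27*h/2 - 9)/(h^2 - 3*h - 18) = (2*h^2 + 5*h + 3)/(2*(h + 3))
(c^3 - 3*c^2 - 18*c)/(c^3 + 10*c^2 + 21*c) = (c - 6)/(c + 7)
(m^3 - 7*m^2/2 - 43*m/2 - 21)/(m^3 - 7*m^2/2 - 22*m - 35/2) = (2*m^2 + 7*m + 6)/(2*m^2 + 7*m + 5)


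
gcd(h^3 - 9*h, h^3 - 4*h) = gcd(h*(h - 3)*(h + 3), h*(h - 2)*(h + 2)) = h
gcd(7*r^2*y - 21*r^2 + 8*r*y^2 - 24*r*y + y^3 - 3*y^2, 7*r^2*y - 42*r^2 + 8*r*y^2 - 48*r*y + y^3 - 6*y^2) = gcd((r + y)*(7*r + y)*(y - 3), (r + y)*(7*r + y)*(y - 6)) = 7*r^2 + 8*r*y + y^2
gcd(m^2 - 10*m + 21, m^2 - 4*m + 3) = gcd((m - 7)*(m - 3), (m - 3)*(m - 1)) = m - 3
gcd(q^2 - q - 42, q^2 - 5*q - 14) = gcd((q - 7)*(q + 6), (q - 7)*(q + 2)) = q - 7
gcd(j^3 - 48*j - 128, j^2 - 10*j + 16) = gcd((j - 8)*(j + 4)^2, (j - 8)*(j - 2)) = j - 8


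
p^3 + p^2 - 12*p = p*(p - 3)*(p + 4)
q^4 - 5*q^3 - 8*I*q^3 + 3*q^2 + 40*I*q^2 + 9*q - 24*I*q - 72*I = (q - 3)^2*(q + 1)*(q - 8*I)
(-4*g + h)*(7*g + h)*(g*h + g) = -28*g^3*h - 28*g^3 + 3*g^2*h^2 + 3*g^2*h + g*h^3 + g*h^2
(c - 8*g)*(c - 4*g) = c^2 - 12*c*g + 32*g^2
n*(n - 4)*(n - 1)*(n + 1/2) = n^4 - 9*n^3/2 + 3*n^2/2 + 2*n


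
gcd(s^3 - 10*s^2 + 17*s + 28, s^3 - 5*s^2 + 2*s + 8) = s^2 - 3*s - 4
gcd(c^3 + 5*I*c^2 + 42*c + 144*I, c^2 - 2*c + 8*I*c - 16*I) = c + 8*I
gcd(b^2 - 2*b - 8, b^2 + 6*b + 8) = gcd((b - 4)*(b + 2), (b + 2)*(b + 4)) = b + 2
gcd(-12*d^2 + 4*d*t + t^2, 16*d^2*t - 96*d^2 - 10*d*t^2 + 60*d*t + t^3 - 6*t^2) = -2*d + t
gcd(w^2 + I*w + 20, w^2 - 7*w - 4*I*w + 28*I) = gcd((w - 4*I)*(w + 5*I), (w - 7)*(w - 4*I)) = w - 4*I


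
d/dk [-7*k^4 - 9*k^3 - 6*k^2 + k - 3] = -28*k^3 - 27*k^2 - 12*k + 1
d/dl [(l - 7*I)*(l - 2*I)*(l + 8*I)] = 3*l^2 - 2*I*l + 58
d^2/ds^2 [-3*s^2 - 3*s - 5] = -6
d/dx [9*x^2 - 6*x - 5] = 18*x - 6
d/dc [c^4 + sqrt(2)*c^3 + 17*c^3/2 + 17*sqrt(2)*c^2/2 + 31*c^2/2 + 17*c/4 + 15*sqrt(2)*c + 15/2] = 4*c^3 + 3*sqrt(2)*c^2 + 51*c^2/2 + 17*sqrt(2)*c + 31*c + 17/4 + 15*sqrt(2)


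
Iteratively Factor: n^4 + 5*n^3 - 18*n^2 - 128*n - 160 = (n + 2)*(n^3 + 3*n^2 - 24*n - 80) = (n - 5)*(n + 2)*(n^2 + 8*n + 16) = (n - 5)*(n + 2)*(n + 4)*(n + 4)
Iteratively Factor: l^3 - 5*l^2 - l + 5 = (l - 5)*(l^2 - 1) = (l - 5)*(l - 1)*(l + 1)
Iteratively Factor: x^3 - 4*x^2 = (x - 4)*(x^2) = x*(x - 4)*(x)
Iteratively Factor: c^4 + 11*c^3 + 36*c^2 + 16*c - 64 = (c + 4)*(c^3 + 7*c^2 + 8*c - 16) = (c + 4)^2*(c^2 + 3*c - 4) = (c + 4)^3*(c - 1)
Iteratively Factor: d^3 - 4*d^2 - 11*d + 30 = (d - 5)*(d^2 + d - 6) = (d - 5)*(d - 2)*(d + 3)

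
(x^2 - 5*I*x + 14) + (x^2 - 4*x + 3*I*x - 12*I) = 2*x^2 - 4*x - 2*I*x + 14 - 12*I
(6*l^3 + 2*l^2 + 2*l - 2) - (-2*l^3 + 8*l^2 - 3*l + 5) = 8*l^3 - 6*l^2 + 5*l - 7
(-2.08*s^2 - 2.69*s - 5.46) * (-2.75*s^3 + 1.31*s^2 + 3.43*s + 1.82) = 5.72*s^5 + 4.6727*s^4 + 4.3567*s^3 - 20.1649*s^2 - 23.6236*s - 9.9372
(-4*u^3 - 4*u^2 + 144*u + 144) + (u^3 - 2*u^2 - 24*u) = -3*u^3 - 6*u^2 + 120*u + 144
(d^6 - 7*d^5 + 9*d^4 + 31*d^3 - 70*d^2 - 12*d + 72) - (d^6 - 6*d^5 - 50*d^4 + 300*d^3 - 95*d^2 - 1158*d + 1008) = -d^5 + 59*d^4 - 269*d^3 + 25*d^2 + 1146*d - 936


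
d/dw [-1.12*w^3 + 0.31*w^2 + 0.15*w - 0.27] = -3.36*w^2 + 0.62*w + 0.15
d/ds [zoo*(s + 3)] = zoo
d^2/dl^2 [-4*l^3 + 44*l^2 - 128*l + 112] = 88 - 24*l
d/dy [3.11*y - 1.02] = 3.11000000000000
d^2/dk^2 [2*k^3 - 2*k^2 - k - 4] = 12*k - 4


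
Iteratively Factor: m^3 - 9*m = (m)*(m^2 - 9) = m*(m + 3)*(m - 3)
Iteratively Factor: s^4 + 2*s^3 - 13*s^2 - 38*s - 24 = (s + 2)*(s^3 - 13*s - 12) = (s - 4)*(s + 2)*(s^2 + 4*s + 3) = (s - 4)*(s + 1)*(s + 2)*(s + 3)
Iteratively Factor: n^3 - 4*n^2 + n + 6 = (n + 1)*(n^2 - 5*n + 6) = (n - 2)*(n + 1)*(n - 3)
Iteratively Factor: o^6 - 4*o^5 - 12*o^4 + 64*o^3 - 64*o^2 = (o - 2)*(o^5 - 2*o^4 - 16*o^3 + 32*o^2) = (o - 2)^2*(o^4 - 16*o^2) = o*(o - 2)^2*(o^3 - 16*o) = o*(o - 2)^2*(o + 4)*(o^2 - 4*o) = o*(o - 4)*(o - 2)^2*(o + 4)*(o)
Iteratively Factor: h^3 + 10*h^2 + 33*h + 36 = (h + 4)*(h^2 + 6*h + 9) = (h + 3)*(h + 4)*(h + 3)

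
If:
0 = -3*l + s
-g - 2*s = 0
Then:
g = -2*s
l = s/3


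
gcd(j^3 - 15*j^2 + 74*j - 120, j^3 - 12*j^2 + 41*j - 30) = j^2 - 11*j + 30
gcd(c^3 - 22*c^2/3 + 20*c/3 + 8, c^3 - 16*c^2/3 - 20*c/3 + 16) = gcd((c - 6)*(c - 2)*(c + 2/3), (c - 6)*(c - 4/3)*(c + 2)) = c - 6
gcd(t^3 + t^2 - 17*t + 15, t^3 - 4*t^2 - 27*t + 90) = t^2 + 2*t - 15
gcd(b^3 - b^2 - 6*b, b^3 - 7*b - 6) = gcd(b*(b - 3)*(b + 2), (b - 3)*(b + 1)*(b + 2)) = b^2 - b - 6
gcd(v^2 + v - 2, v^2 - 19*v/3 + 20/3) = 1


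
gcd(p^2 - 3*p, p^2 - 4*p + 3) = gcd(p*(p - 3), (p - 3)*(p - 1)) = p - 3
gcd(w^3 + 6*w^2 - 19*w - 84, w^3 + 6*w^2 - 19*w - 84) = w^3 + 6*w^2 - 19*w - 84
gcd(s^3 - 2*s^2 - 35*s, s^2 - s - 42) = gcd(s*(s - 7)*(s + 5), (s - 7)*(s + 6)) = s - 7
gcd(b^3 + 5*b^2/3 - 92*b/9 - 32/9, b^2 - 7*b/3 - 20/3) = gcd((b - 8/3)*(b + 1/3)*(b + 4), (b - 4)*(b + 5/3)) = 1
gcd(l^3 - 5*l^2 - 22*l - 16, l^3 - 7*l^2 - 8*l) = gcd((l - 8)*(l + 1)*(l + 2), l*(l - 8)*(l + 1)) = l^2 - 7*l - 8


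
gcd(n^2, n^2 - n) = n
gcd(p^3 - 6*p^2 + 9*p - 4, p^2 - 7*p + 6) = p - 1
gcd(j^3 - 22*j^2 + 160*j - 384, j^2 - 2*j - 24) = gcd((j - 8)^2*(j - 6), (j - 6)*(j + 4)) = j - 6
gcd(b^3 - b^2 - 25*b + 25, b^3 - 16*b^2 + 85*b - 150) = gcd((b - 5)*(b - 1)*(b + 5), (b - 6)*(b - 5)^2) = b - 5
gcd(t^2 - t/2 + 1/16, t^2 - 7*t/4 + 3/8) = t - 1/4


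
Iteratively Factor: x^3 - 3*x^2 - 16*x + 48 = (x - 3)*(x^2 - 16) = (x - 4)*(x - 3)*(x + 4)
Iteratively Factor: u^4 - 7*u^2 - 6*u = (u + 1)*(u^3 - u^2 - 6*u) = (u + 1)*(u + 2)*(u^2 - 3*u) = u*(u + 1)*(u + 2)*(u - 3)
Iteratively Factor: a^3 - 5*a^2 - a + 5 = (a - 5)*(a^2 - 1) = (a - 5)*(a - 1)*(a + 1)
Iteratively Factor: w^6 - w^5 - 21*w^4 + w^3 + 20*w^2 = (w - 5)*(w^5 + 4*w^4 - w^3 - 4*w^2) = w*(w - 5)*(w^4 + 4*w^3 - w^2 - 4*w) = w*(w - 5)*(w + 1)*(w^3 + 3*w^2 - 4*w) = w^2*(w - 5)*(w + 1)*(w^2 + 3*w - 4) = w^2*(w - 5)*(w + 1)*(w + 4)*(w - 1)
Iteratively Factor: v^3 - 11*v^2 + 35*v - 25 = (v - 5)*(v^2 - 6*v + 5) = (v - 5)^2*(v - 1)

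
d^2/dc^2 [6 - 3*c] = 0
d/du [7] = 0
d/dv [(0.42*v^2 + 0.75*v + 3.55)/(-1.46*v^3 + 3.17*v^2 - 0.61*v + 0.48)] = (0.6132*v^4 + 2.19*v^3 + 12.9153*v^2 - 22.1038*v + 2.5255)/(2.1316*v^6 - 9.2564*v^5 + 11.8301*v^4 - 5.269*v^3 + 3.4153*v^2 - 0.5856*v + 0.2304)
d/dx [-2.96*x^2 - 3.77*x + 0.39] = -5.92*x - 3.77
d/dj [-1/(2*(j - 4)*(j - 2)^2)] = (3*j - 10)/(2*(j - 4)^2*(j - 2)^3)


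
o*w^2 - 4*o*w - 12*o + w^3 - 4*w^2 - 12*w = (o + w)*(w - 6)*(w + 2)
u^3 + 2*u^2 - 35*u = u*(u - 5)*(u + 7)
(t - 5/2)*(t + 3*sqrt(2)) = t^2 - 5*t/2 + 3*sqrt(2)*t - 15*sqrt(2)/2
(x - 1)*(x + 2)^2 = x^3 + 3*x^2 - 4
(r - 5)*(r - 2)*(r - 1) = r^3 - 8*r^2 + 17*r - 10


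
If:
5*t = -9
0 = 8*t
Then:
No Solution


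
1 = 1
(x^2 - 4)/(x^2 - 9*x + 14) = (x + 2)/(x - 7)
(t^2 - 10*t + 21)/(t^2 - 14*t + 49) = (t - 3)/(t - 7)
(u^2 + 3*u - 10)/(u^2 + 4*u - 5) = (u - 2)/(u - 1)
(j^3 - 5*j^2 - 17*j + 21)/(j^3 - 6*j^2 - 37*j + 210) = (j^2 + 2*j - 3)/(j^2 + j - 30)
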